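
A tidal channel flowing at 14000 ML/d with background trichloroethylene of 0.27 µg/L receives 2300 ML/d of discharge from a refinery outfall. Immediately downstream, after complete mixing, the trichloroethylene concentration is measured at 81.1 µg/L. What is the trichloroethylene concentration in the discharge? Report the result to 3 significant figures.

573 µg/L

Mass balance: 14000·0.2700 + 2300·Cₑ = 16300·81.10
→ Cₑ = (16300·81.10 − 14000·0.2700) / 2300 = 573.1 µg/L.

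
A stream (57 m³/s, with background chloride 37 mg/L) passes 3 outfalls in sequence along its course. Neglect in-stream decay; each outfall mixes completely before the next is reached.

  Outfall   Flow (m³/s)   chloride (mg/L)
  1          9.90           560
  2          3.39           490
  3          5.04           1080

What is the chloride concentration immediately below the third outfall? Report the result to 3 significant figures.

Below outfall 1: Q → 66.90 m³/s, C = (57.00·37.00 + 9.900·560.0)/66.90 = 114.4 mg/L.
Below outfall 2: Q → 70.29 m³/s, C = (66.90·114.4 + 3.390·490.0)/70.29 = 132.5 mg/L.
Below outfall 3: Q → 75.33 m³/s, C = (70.29·132.5 + 5.040·1080)/75.33 = 195.9 mg/L.

196 mg/L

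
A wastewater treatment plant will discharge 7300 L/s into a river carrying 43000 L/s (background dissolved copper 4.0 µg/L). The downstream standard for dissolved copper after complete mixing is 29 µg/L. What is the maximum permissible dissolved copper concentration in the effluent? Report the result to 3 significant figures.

At the limit, (Qr·Cr + Qe·Cₑ)/(Qr + Qe) = 29:
Cₑ = (50300·29 − 43000·4.000) / 7300 = 176.3 µg/L.

176 µg/L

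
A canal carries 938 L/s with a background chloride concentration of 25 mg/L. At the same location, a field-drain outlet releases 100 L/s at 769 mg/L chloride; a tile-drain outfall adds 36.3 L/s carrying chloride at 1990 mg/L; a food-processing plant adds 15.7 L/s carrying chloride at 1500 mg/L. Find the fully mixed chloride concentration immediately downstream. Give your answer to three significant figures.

Conservation of mass: C = (938.0·25.00 + 100.0·769.0 + 36.30·1990 + 15.70·1500) / 1090 = 196100/1090 = 179.9 mg/L.

180 mg/L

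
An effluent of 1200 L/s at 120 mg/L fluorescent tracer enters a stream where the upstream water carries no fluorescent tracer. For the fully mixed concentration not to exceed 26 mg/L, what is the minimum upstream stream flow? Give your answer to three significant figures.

4340 L/s

Set C_mix = 26: (Q·0 + 1200·120.0) / (Q + 1200) = 26
→ Q = 1200·(120.0 − 26)/(26 − 0) = 4338 L/s.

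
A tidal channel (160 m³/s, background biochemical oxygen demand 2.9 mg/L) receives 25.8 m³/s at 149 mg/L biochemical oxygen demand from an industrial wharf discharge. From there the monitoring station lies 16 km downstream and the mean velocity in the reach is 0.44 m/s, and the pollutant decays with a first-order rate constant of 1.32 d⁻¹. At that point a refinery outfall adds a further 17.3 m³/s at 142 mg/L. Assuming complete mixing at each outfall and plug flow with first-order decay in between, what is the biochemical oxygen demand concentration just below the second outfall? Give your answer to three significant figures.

24.3 mg/L

Flow-weighted average: C = (160.0·2.900 + 25.80·149.0) / 185.8 = 4308/185.8 = 23.19 mg/L; combined flow 185.8 m³/s.
Travel time t = 16·1000 / 0.44 = 36360 s = 10.10 h.
First-order decay: C = 23.19·exp(−k·t) = 23.19·0.5738 = 13.30 mg/L.
At the second outfall, C = (185.8·13.30 + 17.30·142.0) / (185.8 + 17.30) = 24.27 mg/L.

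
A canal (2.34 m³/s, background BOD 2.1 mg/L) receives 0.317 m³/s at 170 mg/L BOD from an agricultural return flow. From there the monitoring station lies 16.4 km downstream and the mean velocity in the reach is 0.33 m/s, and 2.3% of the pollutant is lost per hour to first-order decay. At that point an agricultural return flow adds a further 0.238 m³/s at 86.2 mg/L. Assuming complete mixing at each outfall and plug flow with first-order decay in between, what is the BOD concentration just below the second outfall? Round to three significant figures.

Conservation of mass: C = (2.340·2.100 + 0.3170·170.0) / 2.657 = 58.80/2.657 = 22.13 mg/L; combined flow 2.657 m³/s.
Travel time t = 16.4·1000 / 0.33 = 49700 s = 13.80 h.
2.3%/h lost → k = −ln(1 − 0.023) = 0.02327 h⁻¹.
Decay over the reach: 22.13·exp(−kt) = 22.13·0.7253 = 16.05 mg/L.
At the second outfall, C = (2.657·16.05 + 0.2380·86.20) / (2.657 + 0.2380) = 21.82 mg/L.

21.8 mg/L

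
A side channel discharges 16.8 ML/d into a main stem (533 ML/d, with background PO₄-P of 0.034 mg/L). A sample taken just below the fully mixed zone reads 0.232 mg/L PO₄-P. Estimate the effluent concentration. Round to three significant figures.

Mass balance: 533.0·0.03400 + 16.80·Cₑ = 549.8·0.2320
→ Cₑ = (549.8·0.2320 − 533.0·0.03400) / 16.80 = 6.514 mg/L.

6.51 mg/L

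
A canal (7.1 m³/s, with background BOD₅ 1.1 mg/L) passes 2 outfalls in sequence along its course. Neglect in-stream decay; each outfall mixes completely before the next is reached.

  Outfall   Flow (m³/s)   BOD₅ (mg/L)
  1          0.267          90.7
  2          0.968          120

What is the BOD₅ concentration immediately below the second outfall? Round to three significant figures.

Below outfall 1: Q → 7.367 m³/s, C = (7.100·1.100 + 0.2670·90.70)/7.367 = 4.347 mg/L.
Below outfall 2: Q → 8.335 m³/s, C = (7.367·4.347 + 0.9680·120.0)/8.335 = 17.78 mg/L.

17.8 mg/L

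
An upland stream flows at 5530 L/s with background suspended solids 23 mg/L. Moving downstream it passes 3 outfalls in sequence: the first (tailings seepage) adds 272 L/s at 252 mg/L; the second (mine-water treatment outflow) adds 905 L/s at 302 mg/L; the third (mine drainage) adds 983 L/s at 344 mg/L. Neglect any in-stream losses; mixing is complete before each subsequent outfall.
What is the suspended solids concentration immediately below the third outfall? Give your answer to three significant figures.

105 mg/L

Below outfall 1: Q → 5802 L/s, C = (5530·23.00 + 272.0·252.0)/5802 = 33.74 mg/L.
Below outfall 2: Q → 6707 L/s, C = (5802·33.74 + 905.0·302.0)/6707 = 69.93 mg/L.
Below outfall 3: Q → 7690 L/s, C = (6707·69.93 + 983.0·344.0)/7690 = 105.0 mg/L.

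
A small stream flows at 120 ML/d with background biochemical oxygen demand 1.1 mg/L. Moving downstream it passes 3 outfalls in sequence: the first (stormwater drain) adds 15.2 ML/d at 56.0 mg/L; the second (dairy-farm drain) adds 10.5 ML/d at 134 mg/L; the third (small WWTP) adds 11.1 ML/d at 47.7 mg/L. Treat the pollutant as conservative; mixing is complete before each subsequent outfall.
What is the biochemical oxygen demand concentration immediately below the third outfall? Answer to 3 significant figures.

Outfall 1: combined Q = 135.2 ML/d; C = (120.0·1.100 + 15.20·56.00)/135.2 = 7.272 mg/L.
Outfall 2: combined Q = 145.7 ML/d; C = (135.2·7.272 + 10.50·134.0)/145.7 = 16.40 mg/L.
Outfall 3: combined Q = 156.8 ML/d; C = (145.7·16.40 + 11.10·47.70)/156.8 = 18.62 mg/L.

18.6 mg/L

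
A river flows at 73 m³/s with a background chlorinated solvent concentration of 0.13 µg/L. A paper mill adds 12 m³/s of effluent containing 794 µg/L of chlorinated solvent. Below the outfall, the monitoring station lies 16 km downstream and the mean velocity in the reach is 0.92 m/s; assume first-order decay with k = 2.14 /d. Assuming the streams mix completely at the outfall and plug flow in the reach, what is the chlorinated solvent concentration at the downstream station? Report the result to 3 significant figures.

72.9 µg/L

After mixing, C = (73.00·0.1300 + 12.00·794.0) / 85.00 = 9537/85.00 = 112.2 µg/L.
Travel time t = 16·1000 / 0.92 = 17390 s = 4.831 h.
Applying C = C₀e^(−kt): 112.2 × 0.6500 = 72.94 µg/L.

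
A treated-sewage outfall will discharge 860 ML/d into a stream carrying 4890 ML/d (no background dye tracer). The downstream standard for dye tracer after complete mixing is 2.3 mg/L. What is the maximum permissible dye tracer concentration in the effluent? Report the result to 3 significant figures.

At the limit, (Qr·Cr + Qe·Cₑ)/(Qr + Qe) = 2.3:
Cₑ = (5750·2.3 − 4890·0) / 860.0 = 15.38 mg/L.

15.4 mg/L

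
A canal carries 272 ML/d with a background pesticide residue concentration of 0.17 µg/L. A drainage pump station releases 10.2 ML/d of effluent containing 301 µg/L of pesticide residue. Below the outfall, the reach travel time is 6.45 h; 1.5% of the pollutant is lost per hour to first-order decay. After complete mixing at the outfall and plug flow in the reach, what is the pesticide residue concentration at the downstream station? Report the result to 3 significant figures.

10.0 µg/L

Conservation of mass: C = (272.0·0.1700 + 10.20·301.0) / 282.2 = 3116/282.2 = 11.04 µg/L.
1.5%/h lost → k = −ln(1 − 0.015) = 0.01511 h⁻¹.
First-order decay: C = 11.04·exp(−k·t) = 11.04·0.9071 = 10.02 µg/L.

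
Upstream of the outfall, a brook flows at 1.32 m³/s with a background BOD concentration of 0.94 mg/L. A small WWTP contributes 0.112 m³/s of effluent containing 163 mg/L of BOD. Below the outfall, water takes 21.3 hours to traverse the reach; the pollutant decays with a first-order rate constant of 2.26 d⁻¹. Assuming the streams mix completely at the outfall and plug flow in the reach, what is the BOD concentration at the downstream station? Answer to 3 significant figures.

Mixed concentration C = ΣQC/ΣQ = (1.320·0.9400 + 0.1120·163.0) / 1.432 = 19.50/1.432 = 13.62 mg/L.
Decay over the reach: 13.62·exp(−kt) = 13.62·0.1346 = 1.832 mg/L.

1.83 mg/L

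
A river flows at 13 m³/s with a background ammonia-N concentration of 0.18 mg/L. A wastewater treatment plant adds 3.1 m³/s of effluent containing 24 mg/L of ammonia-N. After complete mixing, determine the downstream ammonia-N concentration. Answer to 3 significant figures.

After mixing, C = (13.00·0.1800 + 3.100·24.00) / 16.10 = 76.74/16.10 = 4.766 mg/L.

4.77 mg/L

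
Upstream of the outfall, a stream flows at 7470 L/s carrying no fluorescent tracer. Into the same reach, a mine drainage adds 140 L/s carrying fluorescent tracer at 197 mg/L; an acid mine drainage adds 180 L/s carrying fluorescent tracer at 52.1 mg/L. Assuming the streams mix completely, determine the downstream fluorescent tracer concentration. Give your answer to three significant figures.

4.74 mg/L

Flow-weighted average: C = (7470·0 + 140.0·197.0 + 180.0·52.10) / 7790 = 36960/7790 = 4.744 mg/L.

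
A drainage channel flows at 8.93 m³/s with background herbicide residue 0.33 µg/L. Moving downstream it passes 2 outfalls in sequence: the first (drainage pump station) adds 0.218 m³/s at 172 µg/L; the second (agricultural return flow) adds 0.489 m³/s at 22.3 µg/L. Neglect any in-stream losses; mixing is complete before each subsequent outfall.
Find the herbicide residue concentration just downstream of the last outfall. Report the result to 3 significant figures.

5.33 µg/L

After outfall 1: Q = 8.930 + 0.2180 = 9.148 m³/s; C = (8.930·0.3300 + 0.2180·172.0)/9.148 = 4.421 µg/L.
After outfall 2: Q = 9.148 + 0.4890 = 9.637 m³/s; C = (9.148·4.421 + 0.4890·22.30)/9.637 = 5.328 µg/L.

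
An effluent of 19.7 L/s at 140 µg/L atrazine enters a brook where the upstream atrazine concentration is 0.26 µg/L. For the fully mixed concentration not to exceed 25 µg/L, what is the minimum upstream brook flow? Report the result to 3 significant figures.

91.6 L/s

Set C_mix = 25: (Q·0.2600 + 19.70·140.0) / (Q + 19.70) = 25
→ Q = 19.70·(140.0 − 25)/(25 − 0.2600) = 91.57 L/s.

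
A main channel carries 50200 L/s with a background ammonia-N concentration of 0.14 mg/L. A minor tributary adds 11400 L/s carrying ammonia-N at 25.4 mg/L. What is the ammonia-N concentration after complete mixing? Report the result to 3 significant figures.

After mixing, C = (50200·0.1400 + 11400·25.40) / 61600 = 296600/61600 = 4.815 mg/L.

4.81 mg/L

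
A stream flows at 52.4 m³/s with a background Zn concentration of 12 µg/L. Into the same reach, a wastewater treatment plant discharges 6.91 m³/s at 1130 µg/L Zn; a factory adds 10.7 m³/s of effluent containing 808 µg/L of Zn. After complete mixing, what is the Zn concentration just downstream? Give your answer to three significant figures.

244 µg/L

Mass balance: C = (52.40·12.00 + 6.910·1130 + 10.70·808.0) / 70.01 = 17080/70.01 = 244.0 µg/L.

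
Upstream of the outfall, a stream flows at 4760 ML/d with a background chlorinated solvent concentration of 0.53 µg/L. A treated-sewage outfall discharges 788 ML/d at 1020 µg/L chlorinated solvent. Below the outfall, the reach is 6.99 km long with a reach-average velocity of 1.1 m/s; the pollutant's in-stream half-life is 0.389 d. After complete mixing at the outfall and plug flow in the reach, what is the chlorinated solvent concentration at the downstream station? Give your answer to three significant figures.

127 µg/L

Mixed concentration C = ΣQC/ΣQ = (4760·0.5300 + 788.0·1020) / 5548 = 806300/5548 = 145.3 µg/L.
Travel time t = 6.99·1000 / 1.1 = 6355 s = 1.765 h.
Half-life 0.389 d → k = ln 2 / 0.389 = 1.782 d⁻¹.
Decay over the reach: 145.3·exp(−kt) = 145.3·0.8772 = 127.5 µg/L.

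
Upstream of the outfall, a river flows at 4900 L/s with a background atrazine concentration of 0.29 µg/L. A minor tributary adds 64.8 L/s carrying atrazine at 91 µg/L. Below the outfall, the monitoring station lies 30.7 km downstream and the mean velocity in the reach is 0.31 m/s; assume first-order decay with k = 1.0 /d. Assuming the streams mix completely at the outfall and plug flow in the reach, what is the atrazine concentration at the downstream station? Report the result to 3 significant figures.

Mixed concentration C = ΣQC/ΣQ = (4900·0.2900 + 64.80·91.00) / 4965 = 7318/4965 = 1.474 µg/L.
Travel time t = 30.7·1000 / 0.31 = 99030 s = 27.51 h.
Applying C = C₀e^(−kt): 1.474 × 0.3178 = 0.4685 µg/L.

0.468 µg/L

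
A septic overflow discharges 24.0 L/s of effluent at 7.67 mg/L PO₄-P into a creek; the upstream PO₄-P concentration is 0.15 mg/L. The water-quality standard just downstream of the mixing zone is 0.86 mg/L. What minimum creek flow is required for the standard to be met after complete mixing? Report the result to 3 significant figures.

230 L/s

Set C_mix = 0.86: (Q·0.1500 + 24.00·7.670) / (Q + 24.00) = 0.86
→ Q = 24.00·(7.670 − 0.86)/(0.86 − 0.1500) = 230.2 L/s.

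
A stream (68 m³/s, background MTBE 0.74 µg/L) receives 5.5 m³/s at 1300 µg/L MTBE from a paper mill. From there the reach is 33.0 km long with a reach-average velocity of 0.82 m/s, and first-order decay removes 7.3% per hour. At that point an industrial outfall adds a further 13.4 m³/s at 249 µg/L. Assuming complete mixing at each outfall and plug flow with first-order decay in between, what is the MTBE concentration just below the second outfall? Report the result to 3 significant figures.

73.9 µg/L

Flow-weighted average: C = (68.00·0.7400 + 5.500·1300) / 73.50 = 7200/73.50 = 97.96 µg/L; combined flow 73.50 m³/s.
Travel time t = 33.0·1000 / 0.82 = 40240 s = 11.18 h.
7.3%/h lost → k = −ln(1 − 0.073) = 0.07580 h⁻¹.
Applying C = C₀e^(−kt): 97.96 × 0.4285 = 41.98 µg/L.
At the second outfall, C = (73.50·41.98 + 13.40·249.0) / (73.50 + 13.40) = 73.90 µg/L.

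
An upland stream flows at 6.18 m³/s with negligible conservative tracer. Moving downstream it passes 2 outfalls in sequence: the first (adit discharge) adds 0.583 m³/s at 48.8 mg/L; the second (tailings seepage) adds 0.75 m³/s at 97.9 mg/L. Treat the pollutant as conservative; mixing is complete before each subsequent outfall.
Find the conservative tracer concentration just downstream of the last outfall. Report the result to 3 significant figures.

13.6 mg/L

After outfall 1: Q = 6.180 + 0.5830 = 6.763 m³/s; C = (6.180·0 + 0.5830·48.80)/6.763 = 4.207 mg/L.
After outfall 2: Q = 6.763 + 0.7500 = 7.513 m³/s; C = (6.763·4.207 + 0.7500·97.90)/7.513 = 13.56 mg/L.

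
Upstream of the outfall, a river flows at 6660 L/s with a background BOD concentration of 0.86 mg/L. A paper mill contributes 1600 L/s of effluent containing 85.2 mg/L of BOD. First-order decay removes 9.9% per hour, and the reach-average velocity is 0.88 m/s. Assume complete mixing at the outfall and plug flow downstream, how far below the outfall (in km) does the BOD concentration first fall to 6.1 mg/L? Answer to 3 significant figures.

Flow-weighted average: C = (6660·0.8600 + 1600·85.20) / 8260 = 142000/8260 = 17.20 mg/L.
9.9%/h lost → k = −ln(1 − 0.099) = 0.1043 h⁻¹.
Set 17.20·exp(−k·t) = 6.1 → t = ln(17.20/6.1)/k = 35790 s = 9.942 h.
Distance = v·t = 0.88·35790 = 31500 m = 31.50 km.

31.5 km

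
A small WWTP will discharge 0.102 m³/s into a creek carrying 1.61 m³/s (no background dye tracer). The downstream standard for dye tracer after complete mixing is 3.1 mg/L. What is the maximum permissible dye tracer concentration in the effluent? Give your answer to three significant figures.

52.0 mg/L

At the limit, (Qr·Cr + Qe·Cₑ)/(Qr + Qe) = 3.1:
Cₑ = (1.712·3.1 − 1.610·0) / 0.1020 = 52.03 mg/L.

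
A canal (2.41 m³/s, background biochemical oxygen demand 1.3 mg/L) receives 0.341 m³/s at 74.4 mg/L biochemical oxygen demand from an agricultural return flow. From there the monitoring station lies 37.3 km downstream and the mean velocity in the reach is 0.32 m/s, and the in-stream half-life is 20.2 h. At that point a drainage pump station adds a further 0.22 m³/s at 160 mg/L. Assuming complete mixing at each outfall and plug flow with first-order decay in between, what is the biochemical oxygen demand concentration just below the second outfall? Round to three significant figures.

15.0 mg/L

Mixed concentration C = ΣQC/ΣQ = (2.410·1.300 + 0.3410·74.40) / 2.751 = 28.50/2.751 = 10.36 mg/L; combined flow 2.751 m³/s.
Travel time t = 37.3·1000 / 0.32 = 116600 s = 32.38 h.
Half-life 20.2 h → k = ln 2 / 20.2 = 0.03431 h⁻¹ = 0.8235 d⁻¹.
Decay over the reach: 10.36·exp(−kt) = 10.36·0.3292 = 3.411 mg/L.
At the second outfall, C = (2.751·3.411 + 0.2200·160.0) / (2.751 + 0.2200) = 15.01 mg/L.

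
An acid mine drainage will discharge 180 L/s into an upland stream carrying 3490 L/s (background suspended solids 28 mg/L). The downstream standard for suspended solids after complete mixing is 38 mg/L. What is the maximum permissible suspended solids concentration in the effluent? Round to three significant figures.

At the limit, (Qr·Cr + Qe·Cₑ)/(Qr + Qe) = 38:
Cₑ = (3670·38 − 3490·28.00) / 180.0 = 231.9 mg/L.

232 mg/L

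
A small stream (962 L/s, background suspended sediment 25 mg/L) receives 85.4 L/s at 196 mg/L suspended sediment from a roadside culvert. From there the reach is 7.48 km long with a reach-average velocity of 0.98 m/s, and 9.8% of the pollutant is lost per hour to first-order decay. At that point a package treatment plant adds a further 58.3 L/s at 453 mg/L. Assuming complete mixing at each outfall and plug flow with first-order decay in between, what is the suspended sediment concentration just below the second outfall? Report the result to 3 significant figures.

Flow-weighted average: C = (962.0·25.00 + 85.40·196.0) / 1047 = 40790/1047 = 38.94 mg/L; combined flow 1047 L/s.
Travel time t = 7.48·1000 / 0.98 = 7633 s = 2.120 h.
9.8%/h lost → k = −ln(1 − 0.098) = 0.1031 h⁻¹.
Applying C = C₀e^(−kt): 38.94 × 0.8036 = 31.29 mg/L.
Second outfall: C = (1047·31.29 + 58.30·453.0)/1106 = 53.53 mg/L.

53.5 mg/L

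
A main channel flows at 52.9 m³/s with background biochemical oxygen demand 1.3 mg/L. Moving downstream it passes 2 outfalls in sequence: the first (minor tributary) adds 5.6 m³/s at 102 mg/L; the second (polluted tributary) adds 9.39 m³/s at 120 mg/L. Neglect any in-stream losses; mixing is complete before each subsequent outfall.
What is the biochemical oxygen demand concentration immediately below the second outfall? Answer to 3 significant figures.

After outfall 1: Q = 52.90 + 5.600 = 58.50 m³/s; C = (52.90·1.300 + 5.600·102.0)/58.50 = 10.94 mg/L.
After outfall 2: Q = 58.50 + 9.390 = 67.89 m³/s; C = (58.50·10.94 + 9.390·120.0)/67.89 = 26.02 mg/L.

26.0 mg/L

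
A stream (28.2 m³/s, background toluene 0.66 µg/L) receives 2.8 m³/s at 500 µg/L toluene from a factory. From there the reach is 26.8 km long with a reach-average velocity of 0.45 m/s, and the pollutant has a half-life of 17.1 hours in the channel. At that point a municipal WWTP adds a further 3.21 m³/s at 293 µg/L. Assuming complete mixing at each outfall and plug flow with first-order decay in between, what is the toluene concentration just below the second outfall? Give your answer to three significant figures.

48.7 µg/L

Mass balance: C = (28.20·0.6600 + 2.800·500.0) / 31.00 = 1419/31.00 = 45.76 µg/L; combined flow 31.00 m³/s.
Travel time t = 26.8·1000 / 0.45 = 59560 s = 16.54 h.
Half-life 17.1 h → k = ln 2 / 17.1 = 0.04053 h⁻¹ = 0.9728 d⁻¹.
Decay over the reach: 45.76·exp(−kt) = 45.76·0.5114 = 23.40 µg/L.
At the second outfall, C = (31.00·23.40 + 3.210·293.0) / (31.00 + 3.210) = 48.70 µg/L.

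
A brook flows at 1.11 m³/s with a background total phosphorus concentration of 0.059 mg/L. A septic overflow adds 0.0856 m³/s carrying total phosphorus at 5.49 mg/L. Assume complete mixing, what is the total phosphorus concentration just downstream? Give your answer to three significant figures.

Mass balance: C = (1.110·0.05900 + 0.08560·5.490) / 1.196 = 0.5354/1.196 = 0.4478 mg/L.

0.448 mg/L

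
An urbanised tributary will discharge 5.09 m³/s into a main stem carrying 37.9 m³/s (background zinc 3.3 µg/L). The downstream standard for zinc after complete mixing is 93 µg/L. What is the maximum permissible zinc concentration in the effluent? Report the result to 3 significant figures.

At the limit, (Qr·Cr + Qe·Cₑ)/(Qr + Qe) = 93:
Cₑ = (42.99·93 − 37.90·3.300) / 5.090 = 760.9 µg/L.

761 µg/L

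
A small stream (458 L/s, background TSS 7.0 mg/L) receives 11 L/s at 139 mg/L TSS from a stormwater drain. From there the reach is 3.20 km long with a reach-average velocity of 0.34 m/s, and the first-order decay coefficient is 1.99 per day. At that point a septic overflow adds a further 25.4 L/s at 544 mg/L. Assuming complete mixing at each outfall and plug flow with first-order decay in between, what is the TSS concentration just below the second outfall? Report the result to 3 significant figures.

35.7 mg/L

After mixing, C = (458.0·7.000 + 11.00·139.0) / 469.0 = 4735/469.0 = 10.10 mg/L; combined flow 469.0 L/s.
Travel time t = 3.20·1000 / 0.34 = 9412 s = 2.614 h.
After decay, C = 10.10 × e^(−kt) = 10.10 × 0.8051 = 8.128 mg/L.
At the second outfall, C = (469.0·8.128 + 25.40·544.0) / (469.0 + 25.40) = 35.66 mg/L.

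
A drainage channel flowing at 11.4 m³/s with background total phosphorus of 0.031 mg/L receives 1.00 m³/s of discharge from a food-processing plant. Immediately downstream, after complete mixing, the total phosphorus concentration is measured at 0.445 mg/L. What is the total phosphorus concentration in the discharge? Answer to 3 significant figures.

Mass balance: 11.40·0.03100 + 1.000·Cₑ = 12.40·0.4450
→ Cₑ = (12.40·0.4450 − 11.40·0.03100) / 1.000 = 5.165 mg/L.

5.16 mg/L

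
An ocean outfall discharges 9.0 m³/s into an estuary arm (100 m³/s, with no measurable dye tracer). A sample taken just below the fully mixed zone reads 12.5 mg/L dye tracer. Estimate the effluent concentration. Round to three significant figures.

Mass balance: 100.0·0 + 9.000·Cₑ = 109.0·12.50
→ Cₑ = (109.0·12.50 − 100.0·0) / 9.000 = 151.4 mg/L.

151 mg/L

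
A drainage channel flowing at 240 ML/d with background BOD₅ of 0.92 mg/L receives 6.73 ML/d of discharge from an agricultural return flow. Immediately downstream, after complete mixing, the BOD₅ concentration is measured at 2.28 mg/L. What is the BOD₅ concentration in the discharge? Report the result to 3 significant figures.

Mass balance: 240.0·0.9200 + 6.730·Cₑ = 246.7·2.280
→ Cₑ = (246.7·2.280 − 240.0·0.9200) / 6.730 = 50.78 mg/L.

50.8 mg/L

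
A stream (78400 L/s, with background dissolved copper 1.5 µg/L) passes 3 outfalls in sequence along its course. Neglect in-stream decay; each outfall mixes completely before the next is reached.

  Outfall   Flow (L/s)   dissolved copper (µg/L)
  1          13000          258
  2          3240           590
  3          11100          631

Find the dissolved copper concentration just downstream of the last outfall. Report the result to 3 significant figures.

117 µg/L

Outfall 1: combined Q = 91400 L/s; C = (78400·1.500 + 13000·258.0)/91400 = 37.98 µg/L.
Outfall 2: combined Q = 94640 L/s; C = (91400·37.98 + 3240·590.0)/94640 = 56.88 µg/L.
Outfall 3: combined Q = 105700 L/s; C = (94640·56.88 + 11100·631.0)/105700 = 117.1 µg/L.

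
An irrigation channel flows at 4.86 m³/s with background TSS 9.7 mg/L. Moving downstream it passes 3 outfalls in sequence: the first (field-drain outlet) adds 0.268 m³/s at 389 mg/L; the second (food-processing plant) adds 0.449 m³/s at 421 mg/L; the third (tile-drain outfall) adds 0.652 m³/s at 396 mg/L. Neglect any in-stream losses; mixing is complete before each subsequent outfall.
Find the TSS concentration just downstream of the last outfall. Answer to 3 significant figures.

96.1 mg/L

After outfall 1: Q = 4.860 + 0.2680 = 5.128 m³/s; C = (4.860·9.700 + 0.2680·389.0)/5.128 = 29.52 mg/L.
After outfall 2: Q = 5.128 + 0.4490 = 5.577 m³/s; C = (5.128·29.52 + 0.4490·421.0)/5.577 = 61.04 mg/L.
After outfall 3: Q = 5.577 + 0.6520 = 6.229 m³/s; C = (5.577·61.04 + 0.6520·396.0)/6.229 = 96.10 mg/L.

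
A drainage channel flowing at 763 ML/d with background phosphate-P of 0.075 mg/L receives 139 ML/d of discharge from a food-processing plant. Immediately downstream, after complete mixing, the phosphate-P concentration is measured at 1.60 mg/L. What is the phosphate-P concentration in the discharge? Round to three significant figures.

Mass balance: 763.0·0.07500 + 139.0·Cₑ = 902.0·1.600
→ Cₑ = (902.0·1.600 − 763.0·0.07500) / 139.0 = 9.971 mg/L.

9.97 mg/L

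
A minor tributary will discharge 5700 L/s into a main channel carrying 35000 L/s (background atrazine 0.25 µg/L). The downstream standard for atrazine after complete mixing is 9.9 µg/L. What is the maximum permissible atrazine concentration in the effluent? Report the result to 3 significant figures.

69.2 µg/L

At the limit, (Qr·Cr + Qe·Cₑ)/(Qr + Qe) = 9.9:
Cₑ = (40700·9.9 − 35000·0.2500) / 5700 = 69.15 µg/L.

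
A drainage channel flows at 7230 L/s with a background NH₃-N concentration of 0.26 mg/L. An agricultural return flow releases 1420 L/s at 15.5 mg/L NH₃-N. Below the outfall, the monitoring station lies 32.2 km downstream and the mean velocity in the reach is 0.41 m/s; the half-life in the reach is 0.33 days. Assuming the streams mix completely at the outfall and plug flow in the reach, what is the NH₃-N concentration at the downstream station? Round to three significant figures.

Flow-weighted average: C = (7230·0.2600 + 1420·15.50) / 8650 = 23890/8650 = 2.762 mg/L.
Travel time t = 32.2·1000 / 0.41 = 78540 s = 21.82 h.
Half-life 0.33 d → k = ln 2 / 0.33 = 2.100 d⁻¹.
Decay over the reach: 2.762·exp(−kt) = 2.762·0.1482 = 0.4093 mg/L.

0.409 mg/L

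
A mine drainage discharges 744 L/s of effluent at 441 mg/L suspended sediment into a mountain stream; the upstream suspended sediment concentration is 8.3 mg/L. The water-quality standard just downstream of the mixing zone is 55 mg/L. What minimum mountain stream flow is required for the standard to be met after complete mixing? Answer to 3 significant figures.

Set C_mix = 55: (Q·8.300 + 744.0·441.0) / (Q + 744.0) = 55
→ Q = 744.0·(441.0 − 55)/(55 − 8.300) = 6150 L/s.

6150 L/s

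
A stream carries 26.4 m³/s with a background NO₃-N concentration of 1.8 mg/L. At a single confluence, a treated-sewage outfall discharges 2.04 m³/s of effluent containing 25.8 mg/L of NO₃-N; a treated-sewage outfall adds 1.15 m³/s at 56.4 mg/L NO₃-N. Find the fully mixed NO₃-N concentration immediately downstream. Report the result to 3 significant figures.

Mixed concentration C = ΣQC/ΣQ = (26.40·1.800 + 2.040·25.80 + 1.150·56.40) / 29.59 = 165.0/29.59 = 5.577 mg/L.

5.58 mg/L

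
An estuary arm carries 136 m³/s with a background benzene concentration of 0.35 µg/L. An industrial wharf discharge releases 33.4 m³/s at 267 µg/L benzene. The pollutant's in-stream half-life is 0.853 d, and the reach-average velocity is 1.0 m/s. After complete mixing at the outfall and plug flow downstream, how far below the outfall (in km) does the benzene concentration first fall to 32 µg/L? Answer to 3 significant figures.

53.5 km

Conservation of mass: C = (136.0·0.3500 + 33.40·267.0) / 169.4 = 8965/169.4 = 52.92 µg/L.
Half-life 0.853 d → k = ln 2 / 0.853 = 0.8126 d⁻¹.
Set 52.92·exp(−k·t) = 32 → t = ln(52.92/32)/k = 53500 s = 14.86 h.
Distance = v·t = 1.0·53500 = 53500 m = 53.50 km.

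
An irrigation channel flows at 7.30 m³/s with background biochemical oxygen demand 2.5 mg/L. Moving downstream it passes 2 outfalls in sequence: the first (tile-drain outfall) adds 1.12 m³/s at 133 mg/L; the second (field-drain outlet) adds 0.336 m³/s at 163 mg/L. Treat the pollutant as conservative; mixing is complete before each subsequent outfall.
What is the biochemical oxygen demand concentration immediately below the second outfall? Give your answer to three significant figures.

Outfall 1: combined Q = 8.420 m³/s; C = (7.300·2.500 + 1.120·133.0)/8.420 = 19.86 mg/L.
Outfall 2: combined Q = 8.756 m³/s; C = (8.420·19.86 + 0.3360·163.0)/8.756 = 25.35 mg/L.

25.4 mg/L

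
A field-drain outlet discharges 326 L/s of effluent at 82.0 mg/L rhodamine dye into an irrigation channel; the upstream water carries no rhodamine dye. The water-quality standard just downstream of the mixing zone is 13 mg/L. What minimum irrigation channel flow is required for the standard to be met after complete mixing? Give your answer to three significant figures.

Set C_mix = 13: (Q·0 + 326.0·82.00) / (Q + 326.0) = 13
→ Q = 326.0·(82.00 − 13)/(13 − 0) = 1730 L/s.

1730 L/s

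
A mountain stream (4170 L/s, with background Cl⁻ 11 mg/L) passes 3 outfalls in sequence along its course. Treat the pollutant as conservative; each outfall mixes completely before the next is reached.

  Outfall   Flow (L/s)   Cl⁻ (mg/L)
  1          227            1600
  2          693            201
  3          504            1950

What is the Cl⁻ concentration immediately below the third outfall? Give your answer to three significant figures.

After outfall 1: Q = 4170 + 227.0 = 4397 L/s; C = (4170·11.00 + 227.0·1600)/4397 = 93.03 mg/L.
After outfall 2: Q = 4397 + 693.0 = 5090 L/s; C = (4397·93.03 + 693.0·201.0)/5090 = 107.7 mg/L.
After outfall 3: Q = 5090 + 504.0 = 5594 L/s; C = (5090·107.7 + 504.0·1950)/5594 = 273.7 mg/L.

274 mg/L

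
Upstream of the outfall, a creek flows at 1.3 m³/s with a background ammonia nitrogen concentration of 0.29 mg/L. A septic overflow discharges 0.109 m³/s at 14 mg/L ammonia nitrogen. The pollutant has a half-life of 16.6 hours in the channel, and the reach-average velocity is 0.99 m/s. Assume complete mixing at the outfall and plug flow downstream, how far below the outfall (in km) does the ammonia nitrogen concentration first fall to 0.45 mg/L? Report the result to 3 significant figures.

93.8 km

Flow-weighted average: C = (1.300·0.2900 + 0.1090·14.00) / 1.409 = 1.903/1.409 = 1.351 mg/L.
Half-life 16.6 h → k = ln 2 / 16.6 = 0.04176 h⁻¹ = 1.002 d⁻¹.
Set 1.351·exp(−k·t) = 0.45 → t = ln(1.351/0.45)/k = 94760 s = 26.32 h.
Distance = v·t = 0.99·94760 = 93810 m = 93.81 km.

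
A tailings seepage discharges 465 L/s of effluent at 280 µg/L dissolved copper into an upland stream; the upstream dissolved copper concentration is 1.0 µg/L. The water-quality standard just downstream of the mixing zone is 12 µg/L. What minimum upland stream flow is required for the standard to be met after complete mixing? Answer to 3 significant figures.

Set C_mix = 12: (Q·1.000 + 465.0·280.0) / (Q + 465.0) = 12
→ Q = 465.0·(280.0 − 12)/(12 − 1.000) = 11330 L/s.

11300 L/s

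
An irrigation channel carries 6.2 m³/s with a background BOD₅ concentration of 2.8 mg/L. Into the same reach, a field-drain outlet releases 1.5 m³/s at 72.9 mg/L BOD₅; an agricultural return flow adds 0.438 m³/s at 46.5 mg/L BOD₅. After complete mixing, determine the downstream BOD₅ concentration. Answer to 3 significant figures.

18.1 mg/L

Flow-weighted average: C = (6.200·2.800 + 1.500·72.90 + 0.4380·46.50) / 8.138 = 147.1/8.138 = 18.07 mg/L.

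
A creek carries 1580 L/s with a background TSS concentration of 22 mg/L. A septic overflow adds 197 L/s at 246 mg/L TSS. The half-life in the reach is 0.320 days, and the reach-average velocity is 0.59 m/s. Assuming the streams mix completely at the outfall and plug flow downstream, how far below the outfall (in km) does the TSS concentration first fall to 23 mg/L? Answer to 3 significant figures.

16.7 km

After mixing, C = (1580·22.00 + 197.0·246.0) / 1777 = 83220/1777 = 46.83 mg/L.
Half-life 0.320 d → k = ln 2 / 0.320 = 2.166 d⁻¹.
Set 46.83·exp(−k·t) = 23 → t = ln(46.83/23)/k = 28360 s = 7.879 h.
Distance = v·t = 0.59·28360 = 16730 m = 16.73 km.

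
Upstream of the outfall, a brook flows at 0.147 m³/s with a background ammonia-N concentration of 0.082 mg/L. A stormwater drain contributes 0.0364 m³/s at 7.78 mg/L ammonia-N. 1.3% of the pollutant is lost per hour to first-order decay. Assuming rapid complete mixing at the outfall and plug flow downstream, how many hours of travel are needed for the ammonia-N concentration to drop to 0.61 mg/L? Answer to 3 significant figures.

74.2 h

After mixing, C = (0.1470·0.08200 + 0.03640·7.780) / 0.1834 = 0.2952/0.1834 = 1.610 mg/L.
1.3%/h lost → k = −ln(1 − 0.013) = 0.01309 h⁻¹.
1.610·exp(−k·t) = 0.61 → t = ln(1.610/0.61)/k = 267000 s = 74.16 h.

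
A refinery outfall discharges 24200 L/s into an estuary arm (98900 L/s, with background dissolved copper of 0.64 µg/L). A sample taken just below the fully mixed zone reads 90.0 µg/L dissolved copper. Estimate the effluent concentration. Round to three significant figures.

455 µg/L

Mass balance: 98900·0.6400 + 24200·Cₑ = 123100·90.00
→ Cₑ = (123100·90.00 − 98900·0.6400) / 24200 = 455.2 µg/L.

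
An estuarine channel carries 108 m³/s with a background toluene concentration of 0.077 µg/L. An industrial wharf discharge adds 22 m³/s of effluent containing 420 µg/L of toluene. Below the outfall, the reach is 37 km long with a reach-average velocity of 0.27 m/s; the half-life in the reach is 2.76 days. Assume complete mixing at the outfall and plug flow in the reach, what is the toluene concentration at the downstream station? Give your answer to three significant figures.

47.8 µg/L

After mixing, C = (108.0·0.07700 + 22.00·420.0) / 130.0 = 9248/130.0 = 71.14 µg/L.
Travel time t = 37·1000 / 0.27 = 137000 s = 38.07 h.
Half-life 2.76 d → k = ln 2 / 2.76 = 0.2511 d⁻¹.
Decay over the reach: 71.14·exp(−kt) = 71.14·0.6714 = 47.77 µg/L.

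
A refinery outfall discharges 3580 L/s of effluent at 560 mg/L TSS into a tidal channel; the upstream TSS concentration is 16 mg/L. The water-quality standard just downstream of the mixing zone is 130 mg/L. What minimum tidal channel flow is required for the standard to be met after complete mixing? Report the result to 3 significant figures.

13500 L/s

Set C_mix = 130: (Q·16.00 + 3580·560.0) / (Q + 3580) = 130
→ Q = 3580·(560.0 − 130)/(130 − 16.00) = 13500 L/s.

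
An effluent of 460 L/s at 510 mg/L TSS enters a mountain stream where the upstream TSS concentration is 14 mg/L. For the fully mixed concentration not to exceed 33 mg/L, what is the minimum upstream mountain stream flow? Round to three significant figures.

11500 L/s

Set C_mix = 33: (Q·14.00 + 460.0·510.0) / (Q + 460.0) = 33
→ Q = 460.0·(510.0 − 33)/(33 − 14.00) = 11550 L/s.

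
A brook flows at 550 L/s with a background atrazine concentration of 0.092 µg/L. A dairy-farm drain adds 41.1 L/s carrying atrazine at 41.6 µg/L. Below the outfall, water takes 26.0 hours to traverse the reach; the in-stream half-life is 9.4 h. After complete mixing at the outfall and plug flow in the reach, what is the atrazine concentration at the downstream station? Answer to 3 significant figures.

Mixed concentration C = ΣQC/ΣQ = (550.0·0.09200 + 41.10·41.60) / 591.1 = 1760/591.1 = 2.978 µg/L.
Half-life 9.4 h → k = ln 2 / 9.4 = 0.07374 h⁻¹ = 1.770 d⁻¹.
First-order decay: C = 2.978·exp(−k·t) = 2.978·0.1470 = 0.4378 µg/L.

0.438 µg/L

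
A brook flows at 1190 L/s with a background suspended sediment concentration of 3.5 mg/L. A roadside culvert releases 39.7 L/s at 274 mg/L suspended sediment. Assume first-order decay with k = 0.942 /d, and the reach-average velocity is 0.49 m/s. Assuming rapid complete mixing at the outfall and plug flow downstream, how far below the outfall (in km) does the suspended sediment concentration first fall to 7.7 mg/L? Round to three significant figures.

Mixed concentration C = ΣQC/ΣQ = (1190·3.500 + 39.70·274.0) / 1230 = 15040/1230 = 12.23 mg/L.
Set 12.23·exp(−k·t) = 7.7 → t = ln(12.23/7.7)/k = 42460 s = 11.79 h.
Distance = v·t = 0.49·42460 = 20800 m = 20.80 km.

20.8 km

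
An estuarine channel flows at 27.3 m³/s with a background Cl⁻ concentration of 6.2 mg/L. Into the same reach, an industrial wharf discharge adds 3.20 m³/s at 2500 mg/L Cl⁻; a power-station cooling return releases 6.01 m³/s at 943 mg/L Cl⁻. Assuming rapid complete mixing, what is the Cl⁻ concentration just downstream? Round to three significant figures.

379 mg/L

After mixing, C = (27.30·6.200 + 3.200·2500 + 6.010·943.0) / 36.51 = 13840/36.51 = 379.0 mg/L.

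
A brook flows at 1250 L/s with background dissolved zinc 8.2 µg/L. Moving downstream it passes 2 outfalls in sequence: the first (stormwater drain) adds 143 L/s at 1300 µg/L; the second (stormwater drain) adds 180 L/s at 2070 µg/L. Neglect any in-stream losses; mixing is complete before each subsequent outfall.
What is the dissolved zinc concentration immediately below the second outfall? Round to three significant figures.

Outfall 1: combined Q = 1393 L/s; C = (1250·8.200 + 143.0·1300)/1393 = 140.8 µg/L.
Outfall 2: combined Q = 1573 L/s; C = (1393·140.8 + 180.0·2070)/1573 = 361.6 µg/L.

362 µg/L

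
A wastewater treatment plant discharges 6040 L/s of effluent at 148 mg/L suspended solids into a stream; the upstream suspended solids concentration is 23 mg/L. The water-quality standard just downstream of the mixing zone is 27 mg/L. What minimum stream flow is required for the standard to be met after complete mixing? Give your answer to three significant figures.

183000 L/s

Set C_mix = 27: (Q·23.00 + 6040·148.0) / (Q + 6040) = 27
→ Q = 6040·(148.0 − 27)/(27 − 23.00) = 182700 L/s.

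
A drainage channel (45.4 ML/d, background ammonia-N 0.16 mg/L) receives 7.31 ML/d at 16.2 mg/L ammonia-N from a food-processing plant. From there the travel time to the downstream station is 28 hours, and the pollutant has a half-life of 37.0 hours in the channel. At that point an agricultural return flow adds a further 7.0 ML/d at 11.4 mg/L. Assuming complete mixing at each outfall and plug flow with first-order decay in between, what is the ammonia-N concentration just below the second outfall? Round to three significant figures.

Conservation of mass: C = (45.40·0.1600 + 7.310·16.20) / 52.71 = 125.7/52.71 = 2.384 mg/L; combined flow 52.71 ML/d.
Half-life 37.0 h → k = ln 2 / 37.0 = 0.01873 h⁻¹ = 0.4496 d⁻¹.
After decay, C = 2.384 × e^(−kt) = 2.384 × 0.5918 = 1.411 mg/L.
At the second outfall, C = (52.71·1.411 + 7.000·11.40) / (52.71 + 7.000) = 2.582 mg/L.

2.58 mg/L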